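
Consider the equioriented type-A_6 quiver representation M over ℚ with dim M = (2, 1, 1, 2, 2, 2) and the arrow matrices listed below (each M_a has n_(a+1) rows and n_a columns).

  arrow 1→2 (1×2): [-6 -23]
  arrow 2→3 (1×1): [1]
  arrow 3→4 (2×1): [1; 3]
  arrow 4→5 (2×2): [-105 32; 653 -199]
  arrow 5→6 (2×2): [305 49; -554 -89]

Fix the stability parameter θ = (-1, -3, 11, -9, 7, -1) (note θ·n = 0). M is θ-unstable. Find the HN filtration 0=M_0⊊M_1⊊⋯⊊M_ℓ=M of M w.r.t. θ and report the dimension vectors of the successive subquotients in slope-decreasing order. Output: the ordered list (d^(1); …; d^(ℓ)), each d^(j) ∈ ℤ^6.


Barcode: M ≅ I[1,1], I[1,6], I[4,6]. HN layers by μ_θ (5 steps, strictly decreasing):
  μ^(1)=3; μ^(2)=1; μ^(3)=-1; μ^(4)=-2; μ^(5)=-9

((0, 0, 0, 0, 2, 2); (0, 0, 1, 1, 0, 0); (1, 0, 0, 0, 0, 0); (1, 1, 0, 0, 0, 0); (0, 0, 0, 1, 0, 0))


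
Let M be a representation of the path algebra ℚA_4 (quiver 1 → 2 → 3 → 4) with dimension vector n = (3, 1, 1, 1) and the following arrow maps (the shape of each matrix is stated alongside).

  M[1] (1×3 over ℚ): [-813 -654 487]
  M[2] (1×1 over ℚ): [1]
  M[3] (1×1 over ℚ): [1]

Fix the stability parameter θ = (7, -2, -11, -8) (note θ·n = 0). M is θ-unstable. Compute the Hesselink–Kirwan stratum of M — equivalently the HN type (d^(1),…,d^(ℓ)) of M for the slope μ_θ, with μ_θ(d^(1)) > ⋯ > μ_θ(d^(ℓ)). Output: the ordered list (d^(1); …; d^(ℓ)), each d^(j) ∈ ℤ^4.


Barcode: M ≅ I[1,1]^2, I[1,4]. HN layers by μ_θ (2 steps, strictly decreasing):
  μ^(1)=7; μ^(2)=-7/2

((2, 0, 0, 0); (1, 1, 1, 1))


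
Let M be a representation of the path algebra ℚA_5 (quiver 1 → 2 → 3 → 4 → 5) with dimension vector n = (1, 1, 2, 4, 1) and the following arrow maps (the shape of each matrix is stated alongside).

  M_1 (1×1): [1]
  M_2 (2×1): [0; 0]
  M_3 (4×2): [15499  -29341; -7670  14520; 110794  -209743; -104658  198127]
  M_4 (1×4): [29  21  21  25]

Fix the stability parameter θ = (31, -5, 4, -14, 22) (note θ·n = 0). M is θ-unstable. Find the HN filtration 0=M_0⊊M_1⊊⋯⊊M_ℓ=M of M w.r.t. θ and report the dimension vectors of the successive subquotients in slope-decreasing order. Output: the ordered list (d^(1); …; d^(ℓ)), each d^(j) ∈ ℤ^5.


Interval decomposition of M: I[1,2], I[3,4], I[3,5], I[4,4]^2.
HN type (ℓ=4): μ^(1)=22; μ^(2)=13; μ^(3)=-5; μ^(4)=-14

((0, 0, 0, 0, 1); (1, 1, 0, 0, 0); (0, 0, 2, 2, 0); (0, 0, 0, 2, 0))


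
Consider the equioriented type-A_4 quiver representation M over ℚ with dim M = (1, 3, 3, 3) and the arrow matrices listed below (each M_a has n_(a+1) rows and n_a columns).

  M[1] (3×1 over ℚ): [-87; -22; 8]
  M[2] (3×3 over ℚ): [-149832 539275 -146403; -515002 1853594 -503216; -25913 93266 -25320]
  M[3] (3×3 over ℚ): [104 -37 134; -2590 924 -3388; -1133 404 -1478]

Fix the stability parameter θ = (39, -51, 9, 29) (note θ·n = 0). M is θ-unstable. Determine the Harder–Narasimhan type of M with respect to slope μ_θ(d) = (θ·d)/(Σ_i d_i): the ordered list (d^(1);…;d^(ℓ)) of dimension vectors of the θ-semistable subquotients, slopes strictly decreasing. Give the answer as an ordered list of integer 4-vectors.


Barcode: M ≅ I[1,3], I[2,4]^2, I[4,4]. HN layers by μ_θ (4 steps, strictly decreasing):
  μ^(1)=29; μ^(2)=9; μ^(3)=-6; μ^(4)=-51

((0, 0, 0, 3); (0, 0, 3, 0); (1, 1, 0, 0); (0, 2, 0, 0))


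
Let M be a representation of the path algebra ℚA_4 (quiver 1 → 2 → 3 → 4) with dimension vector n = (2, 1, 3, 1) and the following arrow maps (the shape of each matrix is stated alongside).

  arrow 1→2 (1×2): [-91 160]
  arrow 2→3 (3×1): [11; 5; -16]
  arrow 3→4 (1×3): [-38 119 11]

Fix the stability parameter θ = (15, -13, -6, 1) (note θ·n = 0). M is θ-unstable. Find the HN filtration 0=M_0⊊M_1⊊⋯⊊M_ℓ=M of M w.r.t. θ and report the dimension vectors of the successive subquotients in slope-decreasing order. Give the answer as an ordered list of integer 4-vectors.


Interval decomposition of M: I[1,1], I[1,4], I[3,3]^2.
HN type (ℓ=4): μ^(1)=15; μ^(2)=1; μ^(3)=-4/3; μ^(4)=-6

((1, 0, 0, 0); (0, 0, 0, 1); (1, 1, 1, 0); (0, 0, 2, 0))


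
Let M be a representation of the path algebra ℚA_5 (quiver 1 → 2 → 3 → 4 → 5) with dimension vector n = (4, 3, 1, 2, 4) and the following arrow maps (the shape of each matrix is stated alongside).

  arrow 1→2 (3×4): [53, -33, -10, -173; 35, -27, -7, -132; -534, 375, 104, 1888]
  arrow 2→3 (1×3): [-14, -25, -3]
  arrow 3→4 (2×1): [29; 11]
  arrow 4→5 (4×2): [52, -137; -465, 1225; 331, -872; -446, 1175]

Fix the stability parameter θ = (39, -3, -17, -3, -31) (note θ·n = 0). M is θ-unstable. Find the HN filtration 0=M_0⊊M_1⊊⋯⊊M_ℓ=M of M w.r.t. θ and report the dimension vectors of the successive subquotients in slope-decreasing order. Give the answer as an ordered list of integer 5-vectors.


Barcode: M ≅ I[1,1], I[1,2]^2, I[1,5], I[4,5], I[5,5]^2. HN layers by μ_θ (5 steps, strictly decreasing):
  μ^(1)=39; μ^(2)=18; μ^(3)=-3; μ^(4)=-17; μ^(5)=-31

((1, 0, 0, 0, 0); (2, 2, 0, 0, 0); (1, 1, 1, 1, 1); (0, 0, 0, 1, 1); (0, 0, 0, 0, 2))


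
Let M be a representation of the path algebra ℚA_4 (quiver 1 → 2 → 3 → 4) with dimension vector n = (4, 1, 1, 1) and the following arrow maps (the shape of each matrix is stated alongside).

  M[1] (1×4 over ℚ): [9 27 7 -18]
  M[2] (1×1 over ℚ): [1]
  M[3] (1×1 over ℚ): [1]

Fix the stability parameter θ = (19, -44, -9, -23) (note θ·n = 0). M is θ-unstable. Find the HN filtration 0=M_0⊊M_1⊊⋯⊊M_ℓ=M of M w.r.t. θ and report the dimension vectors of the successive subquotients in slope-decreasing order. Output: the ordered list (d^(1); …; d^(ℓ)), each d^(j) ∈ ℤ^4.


Via rank(M_{q-1}∘⋯∘M_p): M ≅ I[1,1]^3, I[1,4].
μ_θ-semistable layers: μ^(1)=19; μ^(2)=-57/4

((3, 0, 0, 0); (1, 1, 1, 1))


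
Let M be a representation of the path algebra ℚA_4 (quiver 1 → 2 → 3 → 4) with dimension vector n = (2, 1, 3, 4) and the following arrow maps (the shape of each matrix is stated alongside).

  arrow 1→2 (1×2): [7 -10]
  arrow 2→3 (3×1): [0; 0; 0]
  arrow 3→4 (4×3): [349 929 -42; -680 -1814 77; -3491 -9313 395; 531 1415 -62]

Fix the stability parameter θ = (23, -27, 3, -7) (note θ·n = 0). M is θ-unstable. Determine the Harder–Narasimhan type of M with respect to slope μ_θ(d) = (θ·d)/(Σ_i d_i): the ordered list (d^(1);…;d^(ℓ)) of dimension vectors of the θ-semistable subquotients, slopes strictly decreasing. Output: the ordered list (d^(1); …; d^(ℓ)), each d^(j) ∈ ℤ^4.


Interval decomposition of M: I[1,1], I[1,2], I[3,4]^3, I[4,4].
HN type (ℓ=3): μ^(1)=23; μ^(2)=-2; μ^(3)=-7

((1, 0, 0, 0); (1, 1, 3, 3); (0, 0, 0, 1))


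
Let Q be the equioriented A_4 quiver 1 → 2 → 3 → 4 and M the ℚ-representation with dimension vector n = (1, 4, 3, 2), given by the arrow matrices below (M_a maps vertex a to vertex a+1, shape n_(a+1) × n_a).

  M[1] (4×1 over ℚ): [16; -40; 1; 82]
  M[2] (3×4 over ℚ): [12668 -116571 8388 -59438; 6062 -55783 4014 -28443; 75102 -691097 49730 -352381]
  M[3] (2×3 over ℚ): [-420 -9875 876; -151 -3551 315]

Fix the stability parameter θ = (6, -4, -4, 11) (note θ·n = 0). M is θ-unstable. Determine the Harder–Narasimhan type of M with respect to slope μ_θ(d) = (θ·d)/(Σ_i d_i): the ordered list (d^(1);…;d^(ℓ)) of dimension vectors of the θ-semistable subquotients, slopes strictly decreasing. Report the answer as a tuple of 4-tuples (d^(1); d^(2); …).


Interval decomposition of M: I[1,2], I[2,3], I[2,4]^2.
HN type (ℓ=3): μ^(1)=11; μ^(2)=1; μ^(3)=-4

((0, 0, 0, 2); (1, 1, 0, 0); (0, 3, 3, 0))


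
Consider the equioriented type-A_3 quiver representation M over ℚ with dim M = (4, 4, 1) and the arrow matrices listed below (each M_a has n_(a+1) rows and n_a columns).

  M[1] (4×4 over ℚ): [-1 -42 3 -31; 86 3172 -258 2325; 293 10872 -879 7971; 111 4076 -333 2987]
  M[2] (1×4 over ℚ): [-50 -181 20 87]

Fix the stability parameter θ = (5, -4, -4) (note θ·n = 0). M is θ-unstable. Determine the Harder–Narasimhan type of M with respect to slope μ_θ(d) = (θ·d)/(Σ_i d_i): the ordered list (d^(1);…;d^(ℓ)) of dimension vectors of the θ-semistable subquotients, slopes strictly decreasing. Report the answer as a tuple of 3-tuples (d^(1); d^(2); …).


Via rank(M_{q-1}∘⋯∘M_p): M ≅ I[1,1], I[1,2]^2, I[1,3], I[2,2].
μ_θ-semistable layers: μ^(1)=5; μ^(2)=1/2; μ^(3)=-1; μ^(4)=-4

((1, 0, 0); (2, 2, 0); (1, 1, 1); (0, 1, 0))


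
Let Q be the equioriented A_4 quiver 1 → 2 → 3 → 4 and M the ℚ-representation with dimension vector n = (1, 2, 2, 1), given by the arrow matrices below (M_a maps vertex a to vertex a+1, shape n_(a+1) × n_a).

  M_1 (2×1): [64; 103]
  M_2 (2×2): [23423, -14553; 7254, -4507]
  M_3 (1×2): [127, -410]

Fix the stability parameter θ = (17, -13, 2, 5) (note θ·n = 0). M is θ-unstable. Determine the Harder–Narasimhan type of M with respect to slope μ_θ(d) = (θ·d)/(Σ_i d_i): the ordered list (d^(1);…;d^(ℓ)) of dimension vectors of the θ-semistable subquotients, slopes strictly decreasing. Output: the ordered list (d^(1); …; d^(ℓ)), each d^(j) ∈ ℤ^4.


Interval decomposition of M: I[1,4], I[2,3].
HN type (ℓ=3): μ^(1)=5; μ^(2)=2; μ^(3)=-13

((0, 0, 0, 1); (1, 1, 2, 0); (0, 1, 0, 0))


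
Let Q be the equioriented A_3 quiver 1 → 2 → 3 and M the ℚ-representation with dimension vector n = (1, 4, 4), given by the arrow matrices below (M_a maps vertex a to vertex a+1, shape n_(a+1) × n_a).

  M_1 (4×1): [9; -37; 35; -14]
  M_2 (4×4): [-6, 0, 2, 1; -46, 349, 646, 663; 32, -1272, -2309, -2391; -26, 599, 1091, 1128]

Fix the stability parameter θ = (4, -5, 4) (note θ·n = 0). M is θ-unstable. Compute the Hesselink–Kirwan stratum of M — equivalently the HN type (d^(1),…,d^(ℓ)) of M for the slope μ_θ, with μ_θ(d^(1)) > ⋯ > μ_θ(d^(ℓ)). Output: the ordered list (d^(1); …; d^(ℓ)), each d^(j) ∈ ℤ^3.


Interval decomposition of M: I[1,3], I[2,2], I[2,3]^2, I[3,3].
HN type (ℓ=3): μ^(1)=4; μ^(2)=-1/2; μ^(3)=-5

((0, 0, 4); (1, 1, 0); (0, 3, 0))


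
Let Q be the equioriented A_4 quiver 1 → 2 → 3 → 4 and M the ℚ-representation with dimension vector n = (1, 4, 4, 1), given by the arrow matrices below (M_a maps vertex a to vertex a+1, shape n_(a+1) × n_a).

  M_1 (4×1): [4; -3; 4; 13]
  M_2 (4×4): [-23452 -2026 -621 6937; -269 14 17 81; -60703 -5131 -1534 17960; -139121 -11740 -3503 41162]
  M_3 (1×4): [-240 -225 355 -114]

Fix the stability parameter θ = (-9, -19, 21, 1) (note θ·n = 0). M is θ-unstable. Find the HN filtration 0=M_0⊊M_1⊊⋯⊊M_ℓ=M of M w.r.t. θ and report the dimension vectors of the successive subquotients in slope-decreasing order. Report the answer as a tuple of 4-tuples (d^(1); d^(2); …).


Barcode: M ≅ I[1,3], I[2,3]^2, I[2,4]. HN layers by μ_θ (4 steps, strictly decreasing):
  μ^(1)=21; μ^(2)=11; μ^(3)=-14; μ^(4)=-19

((0, 0, 3, 0); (0, 0, 1, 1); (1, 1, 0, 0); (0, 3, 0, 0))


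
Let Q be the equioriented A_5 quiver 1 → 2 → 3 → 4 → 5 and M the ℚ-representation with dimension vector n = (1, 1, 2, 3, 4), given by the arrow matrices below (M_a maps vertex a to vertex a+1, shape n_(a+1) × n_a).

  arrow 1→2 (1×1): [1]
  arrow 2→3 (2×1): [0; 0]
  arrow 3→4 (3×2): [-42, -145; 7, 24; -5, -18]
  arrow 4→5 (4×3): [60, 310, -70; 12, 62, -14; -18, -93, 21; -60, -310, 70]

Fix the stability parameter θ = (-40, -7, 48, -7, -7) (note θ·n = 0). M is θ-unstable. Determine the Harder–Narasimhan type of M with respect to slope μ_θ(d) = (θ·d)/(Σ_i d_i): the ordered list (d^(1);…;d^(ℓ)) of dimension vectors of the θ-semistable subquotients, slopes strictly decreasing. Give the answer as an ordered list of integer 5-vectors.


Barcode: M ≅ I[1,2], I[3,4]^2, I[4,5], I[5,5]^3. HN layers by μ_θ (3 steps, strictly decreasing):
  μ^(1)=41/2; μ^(2)=-7; μ^(3)=-40

((0, 0, 2, 2, 0); (0, 1, 0, 1, 4); (1, 0, 0, 0, 0))


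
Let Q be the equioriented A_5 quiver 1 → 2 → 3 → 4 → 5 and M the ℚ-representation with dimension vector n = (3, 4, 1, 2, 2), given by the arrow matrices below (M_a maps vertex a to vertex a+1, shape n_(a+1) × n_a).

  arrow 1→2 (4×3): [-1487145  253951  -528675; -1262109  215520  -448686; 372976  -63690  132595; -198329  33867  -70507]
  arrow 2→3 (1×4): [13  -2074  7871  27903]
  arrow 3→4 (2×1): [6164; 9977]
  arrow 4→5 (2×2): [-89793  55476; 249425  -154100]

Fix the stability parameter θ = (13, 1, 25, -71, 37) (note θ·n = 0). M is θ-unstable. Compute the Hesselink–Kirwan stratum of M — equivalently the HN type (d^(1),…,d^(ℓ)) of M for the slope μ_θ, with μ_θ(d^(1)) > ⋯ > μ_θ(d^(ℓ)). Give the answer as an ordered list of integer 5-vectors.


Interval decomposition of M: I[1,2]^2, I[1,4], I[2,2], I[4,5], I[5,5].
HN type (ℓ=5): μ^(1)=37; μ^(2)=7; μ^(3)=1; μ^(4)=-8; μ^(5)=-71

((0, 0, 0, 0, 2); (2, 2, 0, 0, 0); (0, 1, 0, 0, 0); (1, 1, 1, 1, 0); (0, 0, 0, 1, 0))


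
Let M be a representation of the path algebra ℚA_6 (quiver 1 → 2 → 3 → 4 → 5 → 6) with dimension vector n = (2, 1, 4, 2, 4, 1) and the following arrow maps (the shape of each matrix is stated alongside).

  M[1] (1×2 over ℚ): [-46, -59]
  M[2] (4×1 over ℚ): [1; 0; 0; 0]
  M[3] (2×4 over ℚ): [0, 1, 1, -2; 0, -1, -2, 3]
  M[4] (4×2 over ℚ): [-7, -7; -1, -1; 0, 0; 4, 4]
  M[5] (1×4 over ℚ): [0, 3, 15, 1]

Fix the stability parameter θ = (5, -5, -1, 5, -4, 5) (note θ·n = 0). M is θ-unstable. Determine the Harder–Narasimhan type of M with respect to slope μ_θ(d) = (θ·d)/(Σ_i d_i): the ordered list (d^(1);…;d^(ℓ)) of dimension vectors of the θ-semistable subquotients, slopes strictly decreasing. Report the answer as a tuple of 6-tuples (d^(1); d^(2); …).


Barcode: M ≅ I[1,1], I[1,3], I[3,3], I[3,4], I[3,6], I[5,5]^3. HN layers by μ_θ (5 steps, strictly decreasing):
  μ^(1)=5; μ^(2)=1/2; μ^(3)=-1/3; μ^(4)=-1; μ^(5)=-4

((1, 0, 0, 1, 0, 1); (0, 0, 0, 1, 1, 0); (1, 1, 1, 0, 0, 0); (0, 0, 3, 0, 0, 0); (0, 0, 0, 0, 3, 0))


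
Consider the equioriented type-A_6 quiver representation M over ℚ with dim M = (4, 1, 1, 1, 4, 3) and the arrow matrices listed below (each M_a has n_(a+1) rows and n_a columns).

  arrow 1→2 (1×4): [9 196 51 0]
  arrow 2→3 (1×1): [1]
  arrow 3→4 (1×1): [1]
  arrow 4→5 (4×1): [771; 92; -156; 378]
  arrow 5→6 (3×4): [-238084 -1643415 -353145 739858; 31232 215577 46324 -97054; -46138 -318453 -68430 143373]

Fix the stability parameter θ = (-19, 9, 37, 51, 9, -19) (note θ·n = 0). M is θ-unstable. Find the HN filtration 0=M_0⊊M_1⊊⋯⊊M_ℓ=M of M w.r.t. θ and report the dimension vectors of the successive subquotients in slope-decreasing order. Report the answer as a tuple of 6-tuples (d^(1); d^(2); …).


Via rank(M_{q-1}∘⋯∘M_p): M ≅ I[1,1]^3, I[1,5], I[5,6]^3.
μ_θ-semistable layers: μ^(1)=97/3; μ^(2)=9; μ^(3)=-5; μ^(4)=-19

((0, 0, 1, 1, 1, 0); (0, 1, 0, 0, 0, 0); (0, 0, 0, 0, 3, 3); (4, 0, 0, 0, 0, 0))


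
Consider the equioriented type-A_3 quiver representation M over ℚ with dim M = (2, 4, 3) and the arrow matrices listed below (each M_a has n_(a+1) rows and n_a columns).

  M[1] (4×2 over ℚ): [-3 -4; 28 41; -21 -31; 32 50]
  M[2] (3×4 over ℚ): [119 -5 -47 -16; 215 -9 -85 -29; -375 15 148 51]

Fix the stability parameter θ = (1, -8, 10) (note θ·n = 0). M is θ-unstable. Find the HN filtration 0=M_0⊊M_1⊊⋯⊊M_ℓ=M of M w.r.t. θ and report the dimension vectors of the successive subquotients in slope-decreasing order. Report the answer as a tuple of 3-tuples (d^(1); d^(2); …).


Barcode: M ≅ I[1,3]^2, I[2,2], I[2,3]. HN layers by μ_θ (3 steps, strictly decreasing):
  μ^(1)=10; μ^(2)=-7/2; μ^(3)=-8

((0, 0, 3); (2, 2, 0); (0, 2, 0))


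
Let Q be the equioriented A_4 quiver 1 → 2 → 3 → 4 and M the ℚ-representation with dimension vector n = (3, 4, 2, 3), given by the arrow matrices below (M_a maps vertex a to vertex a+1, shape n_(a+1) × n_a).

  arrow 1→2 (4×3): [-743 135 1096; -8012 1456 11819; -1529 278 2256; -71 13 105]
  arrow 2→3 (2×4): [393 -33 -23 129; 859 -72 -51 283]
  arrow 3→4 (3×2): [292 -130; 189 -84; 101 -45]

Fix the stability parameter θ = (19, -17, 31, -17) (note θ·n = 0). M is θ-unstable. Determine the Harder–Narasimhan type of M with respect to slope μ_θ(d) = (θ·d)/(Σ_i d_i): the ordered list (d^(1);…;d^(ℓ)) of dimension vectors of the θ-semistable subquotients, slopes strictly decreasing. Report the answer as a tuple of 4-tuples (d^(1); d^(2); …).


Barcode: M ≅ I[1,2], I[1,4]^2, I[2,2], I[4,4]. HN layers by μ_θ (3 steps, strictly decreasing):
  μ^(1)=7; μ^(2)=1; μ^(3)=-17

((0, 0, 2, 2); (3, 3, 0, 0); (0, 1, 0, 1))


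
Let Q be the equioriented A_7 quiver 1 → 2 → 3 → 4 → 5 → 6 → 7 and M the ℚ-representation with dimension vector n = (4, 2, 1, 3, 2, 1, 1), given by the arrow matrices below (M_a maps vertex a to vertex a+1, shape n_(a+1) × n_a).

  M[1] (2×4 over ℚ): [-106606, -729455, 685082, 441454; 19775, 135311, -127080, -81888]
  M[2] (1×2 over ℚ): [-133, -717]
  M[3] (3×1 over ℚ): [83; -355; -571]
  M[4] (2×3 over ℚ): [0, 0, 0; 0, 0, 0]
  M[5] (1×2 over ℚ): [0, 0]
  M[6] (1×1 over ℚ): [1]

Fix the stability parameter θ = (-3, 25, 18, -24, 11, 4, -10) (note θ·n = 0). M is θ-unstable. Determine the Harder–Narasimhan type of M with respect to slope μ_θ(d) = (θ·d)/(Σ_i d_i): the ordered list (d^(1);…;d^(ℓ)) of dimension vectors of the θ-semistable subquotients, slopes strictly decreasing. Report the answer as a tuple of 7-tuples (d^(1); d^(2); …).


Barcode: M ≅ I[1,1]^2, I[1,2], I[1,4], I[4,4]^2, I[5,5]^2, I[6,7]. HN layers by μ_θ (5 steps, strictly decreasing):
  μ^(1)=25; μ^(2)=11; μ^(3)=19/3; μ^(4)=-3; μ^(5)=-24

((0, 1, 0, 0, 0, 0, 0); (0, 0, 0, 0, 2, 0, 0); (0, 1, 1, 1, 0, 0, 0); (4, 0, 0, 0, 0, 1, 1); (0, 0, 0, 2, 0, 0, 0))


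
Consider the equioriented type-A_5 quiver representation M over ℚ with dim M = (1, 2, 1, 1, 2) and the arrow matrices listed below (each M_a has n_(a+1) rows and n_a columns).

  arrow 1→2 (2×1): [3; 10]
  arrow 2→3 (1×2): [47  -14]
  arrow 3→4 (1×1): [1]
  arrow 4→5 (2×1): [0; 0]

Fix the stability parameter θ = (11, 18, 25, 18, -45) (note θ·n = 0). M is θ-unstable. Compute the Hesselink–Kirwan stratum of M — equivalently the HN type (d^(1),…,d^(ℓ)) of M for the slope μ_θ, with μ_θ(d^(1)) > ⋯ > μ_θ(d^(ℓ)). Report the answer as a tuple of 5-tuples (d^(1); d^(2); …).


Interval decomposition of M: I[1,4], I[2,2], I[5,5]^2.
HN type (ℓ=4): μ^(1)=43/2; μ^(2)=18; μ^(3)=11; μ^(4)=-45

((0, 0, 1, 1, 0); (0, 2, 0, 0, 0); (1, 0, 0, 0, 0); (0, 0, 0, 0, 2))


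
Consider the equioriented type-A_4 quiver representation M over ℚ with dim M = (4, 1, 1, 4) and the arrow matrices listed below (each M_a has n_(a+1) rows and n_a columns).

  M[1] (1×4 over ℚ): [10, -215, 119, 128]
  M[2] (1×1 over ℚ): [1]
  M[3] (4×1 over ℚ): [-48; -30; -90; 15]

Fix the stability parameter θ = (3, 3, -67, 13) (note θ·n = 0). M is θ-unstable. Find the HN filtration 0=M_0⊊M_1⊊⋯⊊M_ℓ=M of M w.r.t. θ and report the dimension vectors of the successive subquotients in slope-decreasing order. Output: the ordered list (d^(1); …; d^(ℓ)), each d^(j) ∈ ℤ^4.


Via rank(M_{q-1}∘⋯∘M_p): M ≅ I[1,1]^3, I[1,4], I[4,4]^3.
μ_θ-semistable layers: μ^(1)=13; μ^(2)=3; μ^(3)=-61/3

((0, 0, 0, 4); (3, 0, 0, 0); (1, 1, 1, 0))


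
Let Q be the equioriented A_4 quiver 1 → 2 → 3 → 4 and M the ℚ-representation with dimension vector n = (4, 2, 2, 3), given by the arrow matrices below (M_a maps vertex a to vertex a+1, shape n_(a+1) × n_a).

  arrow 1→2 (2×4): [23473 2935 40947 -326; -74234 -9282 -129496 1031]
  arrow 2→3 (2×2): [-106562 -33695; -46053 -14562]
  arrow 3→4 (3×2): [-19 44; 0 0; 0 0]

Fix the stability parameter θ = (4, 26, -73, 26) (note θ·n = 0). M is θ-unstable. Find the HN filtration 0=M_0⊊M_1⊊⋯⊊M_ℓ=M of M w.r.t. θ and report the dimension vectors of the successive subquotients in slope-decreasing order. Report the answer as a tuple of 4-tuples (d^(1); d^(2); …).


Interval decomposition of M: I[1,1]^2, I[1,3], I[1,4], I[4,4]^2.
HN type (ℓ=3): μ^(1)=26; μ^(2)=4; μ^(3)=-43/3

((0, 0, 0, 3); (2, 0, 0, 0); (2, 2, 2, 0))


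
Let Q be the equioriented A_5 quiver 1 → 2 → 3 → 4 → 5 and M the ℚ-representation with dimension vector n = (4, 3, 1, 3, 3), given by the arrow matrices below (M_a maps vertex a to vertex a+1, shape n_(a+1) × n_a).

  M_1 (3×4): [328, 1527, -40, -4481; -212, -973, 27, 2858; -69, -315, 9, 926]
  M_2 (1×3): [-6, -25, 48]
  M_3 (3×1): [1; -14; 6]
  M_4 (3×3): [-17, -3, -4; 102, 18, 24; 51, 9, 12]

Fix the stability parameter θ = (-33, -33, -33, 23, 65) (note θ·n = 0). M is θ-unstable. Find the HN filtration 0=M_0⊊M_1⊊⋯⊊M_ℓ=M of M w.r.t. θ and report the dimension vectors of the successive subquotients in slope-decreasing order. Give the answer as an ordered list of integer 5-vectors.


Via rank(M_{q-1}∘⋯∘M_p): M ≅ I[1,1], I[1,2]^2, I[1,5], I[4,4]^2, I[5,5]^2.
μ_θ-semistable layers: μ^(1)=65; μ^(2)=23; μ^(3)=-33

((0, 0, 0, 0, 3); (0, 0, 0, 3, 0); (4, 3, 1, 0, 0))


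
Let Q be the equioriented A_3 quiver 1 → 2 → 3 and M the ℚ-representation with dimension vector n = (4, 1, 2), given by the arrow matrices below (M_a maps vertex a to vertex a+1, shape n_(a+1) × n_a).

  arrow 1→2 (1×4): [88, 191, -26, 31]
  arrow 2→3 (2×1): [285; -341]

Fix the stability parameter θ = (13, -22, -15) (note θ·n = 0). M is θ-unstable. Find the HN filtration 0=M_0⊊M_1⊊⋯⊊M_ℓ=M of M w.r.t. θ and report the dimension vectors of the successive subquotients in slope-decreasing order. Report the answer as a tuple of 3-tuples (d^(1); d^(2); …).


Barcode: M ≅ I[1,1]^3, I[1,3], I[3,3]. HN layers by μ_θ (3 steps, strictly decreasing):
  μ^(1)=13; μ^(2)=-8; μ^(3)=-15

((3, 0, 0); (1, 1, 1); (0, 0, 1))


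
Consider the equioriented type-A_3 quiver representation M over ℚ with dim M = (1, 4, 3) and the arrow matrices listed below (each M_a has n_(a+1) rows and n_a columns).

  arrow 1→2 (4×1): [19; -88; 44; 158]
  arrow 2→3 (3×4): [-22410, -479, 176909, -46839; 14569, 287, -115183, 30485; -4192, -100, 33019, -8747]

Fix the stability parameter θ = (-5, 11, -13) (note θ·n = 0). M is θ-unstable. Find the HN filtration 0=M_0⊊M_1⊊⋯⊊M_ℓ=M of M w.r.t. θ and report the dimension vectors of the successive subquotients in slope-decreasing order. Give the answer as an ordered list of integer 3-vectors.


Barcode: M ≅ I[1,3], I[2,2], I[2,3]^2. HN layers by μ_θ (3 steps, strictly decreasing):
  μ^(1)=11; μ^(2)=-1; μ^(3)=-5

((0, 1, 0); (0, 3, 3); (1, 0, 0))


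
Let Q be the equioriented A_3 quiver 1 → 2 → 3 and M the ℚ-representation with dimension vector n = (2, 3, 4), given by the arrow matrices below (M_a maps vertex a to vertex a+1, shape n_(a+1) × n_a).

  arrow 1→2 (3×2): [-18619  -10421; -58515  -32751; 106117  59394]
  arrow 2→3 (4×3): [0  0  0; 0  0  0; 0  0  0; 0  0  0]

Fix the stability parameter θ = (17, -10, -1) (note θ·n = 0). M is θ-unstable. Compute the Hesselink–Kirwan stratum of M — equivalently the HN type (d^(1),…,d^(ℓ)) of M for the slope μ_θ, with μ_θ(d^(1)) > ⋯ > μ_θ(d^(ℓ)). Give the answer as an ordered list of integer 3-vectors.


Barcode: M ≅ I[1,2]^2, I[2,2], I[3,3]^4. HN layers by μ_θ (3 steps, strictly decreasing):
  μ^(1)=7/2; μ^(2)=-1; μ^(3)=-10

((2, 2, 0); (0, 0, 4); (0, 1, 0))


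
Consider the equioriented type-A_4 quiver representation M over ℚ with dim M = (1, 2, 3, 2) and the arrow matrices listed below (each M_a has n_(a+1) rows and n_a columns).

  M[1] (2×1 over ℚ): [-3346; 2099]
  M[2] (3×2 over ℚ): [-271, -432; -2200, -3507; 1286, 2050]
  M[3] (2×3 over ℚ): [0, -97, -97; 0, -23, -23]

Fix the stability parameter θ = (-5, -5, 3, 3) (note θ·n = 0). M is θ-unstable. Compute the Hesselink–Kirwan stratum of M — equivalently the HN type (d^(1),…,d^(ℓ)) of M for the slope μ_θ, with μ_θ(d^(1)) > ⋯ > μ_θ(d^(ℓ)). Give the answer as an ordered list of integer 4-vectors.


Via rank(M_{q-1}∘⋯∘M_p): M ≅ I[1,4], I[2,3], I[3,3], I[4,4].
μ_θ-semistable layers: μ^(1)=3; μ^(2)=-5

((0, 0, 3, 2); (1, 2, 0, 0))


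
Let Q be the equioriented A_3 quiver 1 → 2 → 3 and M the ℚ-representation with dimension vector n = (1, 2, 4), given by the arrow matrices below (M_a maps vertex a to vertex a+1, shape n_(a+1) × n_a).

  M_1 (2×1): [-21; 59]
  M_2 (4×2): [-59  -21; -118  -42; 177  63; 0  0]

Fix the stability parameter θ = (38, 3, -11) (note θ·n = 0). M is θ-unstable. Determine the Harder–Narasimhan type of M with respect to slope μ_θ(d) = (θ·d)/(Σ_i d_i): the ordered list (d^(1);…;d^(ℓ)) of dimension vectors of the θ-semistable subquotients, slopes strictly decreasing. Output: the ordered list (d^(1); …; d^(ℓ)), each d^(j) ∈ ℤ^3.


Via rank(M_{q-1}∘⋯∘M_p): M ≅ I[1,2], I[2,3], I[3,3]^3.
μ_θ-semistable layers: μ^(1)=41/2; μ^(2)=-4; μ^(3)=-11

((1, 1, 0); (0, 1, 1); (0, 0, 3))


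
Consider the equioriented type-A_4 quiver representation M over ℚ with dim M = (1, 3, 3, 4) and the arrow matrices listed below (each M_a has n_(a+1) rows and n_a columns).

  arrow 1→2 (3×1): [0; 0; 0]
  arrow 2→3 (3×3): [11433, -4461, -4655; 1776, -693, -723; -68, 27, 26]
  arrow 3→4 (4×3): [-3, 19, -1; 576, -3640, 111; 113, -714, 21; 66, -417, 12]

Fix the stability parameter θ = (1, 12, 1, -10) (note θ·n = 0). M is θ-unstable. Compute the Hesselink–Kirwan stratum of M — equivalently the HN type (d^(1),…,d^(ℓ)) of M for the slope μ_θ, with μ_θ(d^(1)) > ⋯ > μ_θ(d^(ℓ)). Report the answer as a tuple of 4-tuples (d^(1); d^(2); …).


Barcode: M ≅ I[1,1], I[2,4]^3, I[4,4]. HN layers by μ_θ (2 steps, strictly decreasing):
  μ^(1)=1; μ^(2)=-10

((1, 3, 3, 3); (0, 0, 0, 1))


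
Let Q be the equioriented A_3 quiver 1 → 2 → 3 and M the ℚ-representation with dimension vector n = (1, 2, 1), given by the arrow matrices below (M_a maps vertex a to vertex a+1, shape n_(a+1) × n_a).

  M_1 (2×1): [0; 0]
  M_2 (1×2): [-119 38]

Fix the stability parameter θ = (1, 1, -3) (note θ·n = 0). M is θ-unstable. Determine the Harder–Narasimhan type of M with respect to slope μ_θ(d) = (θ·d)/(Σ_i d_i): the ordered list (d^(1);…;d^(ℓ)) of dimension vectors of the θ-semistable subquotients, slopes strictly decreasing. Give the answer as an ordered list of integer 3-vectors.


Interval decomposition of M: I[1,1], I[2,2], I[2,3].
HN type (ℓ=2): μ^(1)=1; μ^(2)=-1

((1, 1, 0); (0, 1, 1))


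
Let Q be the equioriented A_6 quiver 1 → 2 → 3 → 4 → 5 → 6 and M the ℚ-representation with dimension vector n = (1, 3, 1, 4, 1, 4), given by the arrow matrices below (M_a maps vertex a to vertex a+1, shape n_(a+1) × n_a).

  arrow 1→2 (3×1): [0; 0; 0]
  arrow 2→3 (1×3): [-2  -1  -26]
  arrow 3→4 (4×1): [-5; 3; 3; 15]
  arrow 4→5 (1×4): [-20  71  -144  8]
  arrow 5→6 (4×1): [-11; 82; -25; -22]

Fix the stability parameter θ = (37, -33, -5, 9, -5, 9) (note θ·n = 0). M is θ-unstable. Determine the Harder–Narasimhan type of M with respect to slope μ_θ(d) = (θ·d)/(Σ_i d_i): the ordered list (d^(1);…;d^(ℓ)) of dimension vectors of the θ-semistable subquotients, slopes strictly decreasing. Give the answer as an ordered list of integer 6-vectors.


Via rank(M_{q-1}∘⋯∘M_p): M ≅ I[1,1], I[2,2]^2, I[2,6], I[4,4]^3, I[6,6]^3.
μ_θ-semistable layers: μ^(1)=37; μ^(2)=9; μ^(3)=2; μ^(4)=-5; μ^(5)=-33

((1, 0, 0, 0, 0, 0); (0, 0, 0, 3, 0, 4); (0, 0, 0, 1, 1, 0); (0, 0, 1, 0, 0, 0); (0, 3, 0, 0, 0, 0))


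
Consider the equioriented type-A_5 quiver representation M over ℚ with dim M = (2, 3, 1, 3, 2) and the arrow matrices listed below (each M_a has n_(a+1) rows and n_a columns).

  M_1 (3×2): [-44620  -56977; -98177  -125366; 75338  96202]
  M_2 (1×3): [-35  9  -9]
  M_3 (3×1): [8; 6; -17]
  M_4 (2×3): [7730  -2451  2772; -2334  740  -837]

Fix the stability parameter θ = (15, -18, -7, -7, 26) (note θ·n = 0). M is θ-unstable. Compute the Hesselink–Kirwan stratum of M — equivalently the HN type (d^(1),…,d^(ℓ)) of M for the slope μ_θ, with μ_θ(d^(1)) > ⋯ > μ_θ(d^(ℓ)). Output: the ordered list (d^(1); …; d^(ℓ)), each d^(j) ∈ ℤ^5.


Via rank(M_{q-1}∘⋯∘M_p): M ≅ I[1,2], I[1,5], I[2,2], I[4,4], I[4,5].
μ_θ-semistable layers: μ^(1)=26; μ^(2)=-3/2; μ^(3)=-17/4; μ^(4)=-7; μ^(5)=-18

((0, 0, 0, 0, 2); (1, 1, 0, 0, 0); (1, 1, 1, 1, 0); (0, 0, 0, 2, 0); (0, 1, 0, 0, 0))


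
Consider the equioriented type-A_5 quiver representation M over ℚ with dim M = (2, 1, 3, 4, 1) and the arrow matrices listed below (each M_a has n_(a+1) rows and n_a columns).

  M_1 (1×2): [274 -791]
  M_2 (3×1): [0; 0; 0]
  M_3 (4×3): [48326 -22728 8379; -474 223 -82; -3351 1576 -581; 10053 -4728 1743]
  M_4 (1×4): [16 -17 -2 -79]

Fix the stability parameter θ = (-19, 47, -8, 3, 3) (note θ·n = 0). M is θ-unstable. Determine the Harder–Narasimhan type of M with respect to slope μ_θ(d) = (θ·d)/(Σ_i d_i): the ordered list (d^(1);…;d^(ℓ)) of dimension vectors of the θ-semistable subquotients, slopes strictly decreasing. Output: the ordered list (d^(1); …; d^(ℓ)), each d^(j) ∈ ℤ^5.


Interval decomposition of M: I[1,1], I[1,2], I[3,4]^2, I[3,5], I[4,4].
HN type (ℓ=4): μ^(1)=47; μ^(2)=3; μ^(3)=-8; μ^(4)=-19

((0, 1, 0, 0, 0); (0, 0, 0, 4, 1); (0, 0, 3, 0, 0); (2, 0, 0, 0, 0))


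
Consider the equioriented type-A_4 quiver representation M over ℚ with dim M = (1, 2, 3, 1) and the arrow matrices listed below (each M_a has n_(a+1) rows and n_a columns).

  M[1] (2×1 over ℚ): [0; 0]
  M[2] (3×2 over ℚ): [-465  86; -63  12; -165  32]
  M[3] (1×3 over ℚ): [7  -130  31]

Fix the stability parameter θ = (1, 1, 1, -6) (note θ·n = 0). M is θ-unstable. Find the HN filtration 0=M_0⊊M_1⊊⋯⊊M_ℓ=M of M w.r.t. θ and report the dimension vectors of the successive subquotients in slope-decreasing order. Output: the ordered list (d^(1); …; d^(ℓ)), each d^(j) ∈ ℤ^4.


Via rank(M_{q-1}∘⋯∘M_p): M ≅ I[1,1], I[2,3], I[2,4], I[3,3].
μ_θ-semistable layers: μ^(1)=1; μ^(2)=-4/3

((1, 1, 2, 0); (0, 1, 1, 1))


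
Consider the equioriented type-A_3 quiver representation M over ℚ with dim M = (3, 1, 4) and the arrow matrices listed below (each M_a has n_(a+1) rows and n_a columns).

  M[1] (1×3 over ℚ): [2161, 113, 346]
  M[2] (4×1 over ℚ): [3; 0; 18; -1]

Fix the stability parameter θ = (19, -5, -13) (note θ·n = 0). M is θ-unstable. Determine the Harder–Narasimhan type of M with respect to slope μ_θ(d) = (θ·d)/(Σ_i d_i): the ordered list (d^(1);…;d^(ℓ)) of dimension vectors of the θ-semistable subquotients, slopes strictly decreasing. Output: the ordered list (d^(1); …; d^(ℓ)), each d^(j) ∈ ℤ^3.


Barcode: M ≅ I[1,1]^2, I[1,3], I[3,3]^3. HN layers by μ_θ (3 steps, strictly decreasing):
  μ^(1)=19; μ^(2)=1/3; μ^(3)=-13

((2, 0, 0); (1, 1, 1); (0, 0, 3))


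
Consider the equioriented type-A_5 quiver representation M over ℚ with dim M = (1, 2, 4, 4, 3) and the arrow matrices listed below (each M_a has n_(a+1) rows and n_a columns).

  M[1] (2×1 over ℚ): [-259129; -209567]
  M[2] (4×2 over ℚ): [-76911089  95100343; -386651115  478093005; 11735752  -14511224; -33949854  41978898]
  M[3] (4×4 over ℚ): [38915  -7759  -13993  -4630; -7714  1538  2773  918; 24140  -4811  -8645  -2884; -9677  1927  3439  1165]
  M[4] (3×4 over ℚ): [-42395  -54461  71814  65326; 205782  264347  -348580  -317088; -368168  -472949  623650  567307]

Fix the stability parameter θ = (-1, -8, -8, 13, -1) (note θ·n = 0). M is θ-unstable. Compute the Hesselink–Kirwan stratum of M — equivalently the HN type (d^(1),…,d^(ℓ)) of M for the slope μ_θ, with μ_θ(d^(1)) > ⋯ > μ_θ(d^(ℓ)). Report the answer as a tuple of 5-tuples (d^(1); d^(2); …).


Barcode: M ≅ I[1,2], I[2,4], I[3,5]^3. HN layers by μ_θ (4 steps, strictly decreasing):
  μ^(1)=13; μ^(2)=6; μ^(3)=-9/2; μ^(4)=-8

((0, 0, 0, 1, 0); (0, 0, 0, 3, 3); (1, 1, 0, 0, 0); (0, 1, 4, 0, 0))


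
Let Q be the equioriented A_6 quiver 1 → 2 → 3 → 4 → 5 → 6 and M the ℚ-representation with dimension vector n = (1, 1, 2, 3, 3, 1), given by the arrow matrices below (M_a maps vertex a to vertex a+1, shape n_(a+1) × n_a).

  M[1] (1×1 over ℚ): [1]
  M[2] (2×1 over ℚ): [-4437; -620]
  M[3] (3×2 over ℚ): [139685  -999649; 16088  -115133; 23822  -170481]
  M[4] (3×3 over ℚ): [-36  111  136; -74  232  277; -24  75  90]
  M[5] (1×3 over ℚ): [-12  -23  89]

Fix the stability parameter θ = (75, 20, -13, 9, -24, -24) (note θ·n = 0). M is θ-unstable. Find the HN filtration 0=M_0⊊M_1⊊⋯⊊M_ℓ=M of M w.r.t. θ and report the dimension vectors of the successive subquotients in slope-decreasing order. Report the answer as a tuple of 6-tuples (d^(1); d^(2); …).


Interval decomposition of M: I[1,4], I[3,5], I[4,6], I[5,5].
HN type (ℓ=4): μ^(1)=91/4; μ^(2)=-15/2; μ^(3)=-13; μ^(4)=-24

((1, 1, 1, 1, 0, 0); (0, 0, 0, 1, 1, 0); (0, 0, 1, 1, 1, 1); (0, 0, 0, 0, 1, 0))


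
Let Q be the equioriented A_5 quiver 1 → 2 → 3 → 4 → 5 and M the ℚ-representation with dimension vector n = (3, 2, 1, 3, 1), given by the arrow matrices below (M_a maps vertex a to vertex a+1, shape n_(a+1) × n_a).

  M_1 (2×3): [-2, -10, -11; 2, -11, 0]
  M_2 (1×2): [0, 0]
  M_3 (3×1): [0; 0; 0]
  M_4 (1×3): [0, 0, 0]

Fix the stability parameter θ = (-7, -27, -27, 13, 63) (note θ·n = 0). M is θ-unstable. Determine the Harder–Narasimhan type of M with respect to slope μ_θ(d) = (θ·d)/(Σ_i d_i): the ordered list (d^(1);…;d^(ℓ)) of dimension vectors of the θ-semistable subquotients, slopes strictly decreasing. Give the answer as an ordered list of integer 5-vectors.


Barcode: M ≅ I[1,1], I[1,2]^2, I[3,3], I[4,4]^3, I[5,5]. HN layers by μ_θ (5 steps, strictly decreasing):
  μ^(1)=63; μ^(2)=13; μ^(3)=-7; μ^(4)=-17; μ^(5)=-27

((0, 0, 0, 0, 1); (0, 0, 0, 3, 0); (1, 0, 0, 0, 0); (2, 2, 0, 0, 0); (0, 0, 1, 0, 0))


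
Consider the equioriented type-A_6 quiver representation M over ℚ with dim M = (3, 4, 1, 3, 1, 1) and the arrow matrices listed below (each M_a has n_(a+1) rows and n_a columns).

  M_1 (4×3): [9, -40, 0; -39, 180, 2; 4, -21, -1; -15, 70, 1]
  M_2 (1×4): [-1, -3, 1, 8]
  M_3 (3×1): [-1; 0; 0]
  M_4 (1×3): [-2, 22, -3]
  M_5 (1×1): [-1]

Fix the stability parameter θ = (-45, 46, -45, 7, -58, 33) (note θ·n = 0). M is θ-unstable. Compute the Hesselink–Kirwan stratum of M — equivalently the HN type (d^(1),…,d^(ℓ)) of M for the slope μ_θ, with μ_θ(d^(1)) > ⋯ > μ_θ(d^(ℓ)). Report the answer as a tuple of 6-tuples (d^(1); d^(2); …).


Barcode: M ≅ I[1,2]^2, I[1,6], I[2,2], I[4,4]^2. HN layers by μ_θ (5 steps, strictly decreasing):
  μ^(1)=46; μ^(2)=33; μ^(3)=7; μ^(4)=-25/2; μ^(5)=-45

((0, 3, 0, 0, 0, 0); (0, 0, 0, 0, 0, 1); (0, 0, 0, 2, 0, 0); (0, 1, 1, 1, 1, 0); (3, 0, 0, 0, 0, 0))


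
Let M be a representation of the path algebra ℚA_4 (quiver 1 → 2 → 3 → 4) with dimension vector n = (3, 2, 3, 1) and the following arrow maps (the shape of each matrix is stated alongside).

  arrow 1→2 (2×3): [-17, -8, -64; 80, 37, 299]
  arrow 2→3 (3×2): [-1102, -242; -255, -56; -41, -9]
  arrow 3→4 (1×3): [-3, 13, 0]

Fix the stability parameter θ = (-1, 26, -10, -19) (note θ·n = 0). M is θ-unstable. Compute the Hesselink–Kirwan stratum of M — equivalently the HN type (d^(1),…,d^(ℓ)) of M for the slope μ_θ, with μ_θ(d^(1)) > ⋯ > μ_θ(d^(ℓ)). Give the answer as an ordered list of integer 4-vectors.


Interval decomposition of M: I[1,1], I[1,3], I[1,4], I[3,3].
HN type (ℓ=3): μ^(1)=8; μ^(2)=-1; μ^(3)=-10

((0, 1, 1, 0); (3, 1, 1, 1); (0, 0, 1, 0))


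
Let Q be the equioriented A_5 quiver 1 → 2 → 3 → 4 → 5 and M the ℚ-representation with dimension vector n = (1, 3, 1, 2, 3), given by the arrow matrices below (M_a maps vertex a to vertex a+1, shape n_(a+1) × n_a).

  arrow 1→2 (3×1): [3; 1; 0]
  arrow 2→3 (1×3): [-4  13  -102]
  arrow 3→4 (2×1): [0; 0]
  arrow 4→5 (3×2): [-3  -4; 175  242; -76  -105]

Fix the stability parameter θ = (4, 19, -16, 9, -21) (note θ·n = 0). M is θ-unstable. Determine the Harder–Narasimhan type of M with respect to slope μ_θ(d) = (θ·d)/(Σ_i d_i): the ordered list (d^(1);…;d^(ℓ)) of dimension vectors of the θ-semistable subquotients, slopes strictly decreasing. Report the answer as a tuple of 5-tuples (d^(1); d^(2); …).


Via rank(M_{q-1}∘⋯∘M_p): M ≅ I[1,3], I[2,2]^2, I[4,5]^2, I[5,5].
μ_θ-semistable layers: μ^(1)=19; μ^(2)=7/3; μ^(3)=-6; μ^(4)=-21

((0, 2, 0, 0, 0); (1, 1, 1, 0, 0); (0, 0, 0, 2, 2); (0, 0, 0, 0, 1))


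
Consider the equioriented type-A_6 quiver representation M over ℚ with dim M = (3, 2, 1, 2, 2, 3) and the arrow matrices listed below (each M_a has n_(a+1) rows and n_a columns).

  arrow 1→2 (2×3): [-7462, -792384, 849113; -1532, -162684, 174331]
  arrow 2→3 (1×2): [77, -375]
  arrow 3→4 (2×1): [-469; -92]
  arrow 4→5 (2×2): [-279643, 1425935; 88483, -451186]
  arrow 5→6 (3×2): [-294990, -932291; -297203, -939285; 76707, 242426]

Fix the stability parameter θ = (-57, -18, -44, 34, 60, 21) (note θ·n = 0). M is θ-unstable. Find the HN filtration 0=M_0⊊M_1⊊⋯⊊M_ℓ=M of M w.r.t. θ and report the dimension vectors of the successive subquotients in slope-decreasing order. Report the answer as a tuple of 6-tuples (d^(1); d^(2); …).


Interval decomposition of M: I[1,1], I[1,2], I[1,6], I[4,6], I[6,6].
HN type (ℓ=6): μ^(1)=81/2; μ^(2)=34; μ^(3)=21; μ^(4)=-18; μ^(5)=-31; μ^(6)=-57

((0, 0, 0, 0, 2, 2); (0, 0, 0, 2, 0, 0); (0, 0, 0, 0, 0, 1); (0, 1, 0, 0, 0, 0); (0, 1, 1, 0, 0, 0); (3, 0, 0, 0, 0, 0))


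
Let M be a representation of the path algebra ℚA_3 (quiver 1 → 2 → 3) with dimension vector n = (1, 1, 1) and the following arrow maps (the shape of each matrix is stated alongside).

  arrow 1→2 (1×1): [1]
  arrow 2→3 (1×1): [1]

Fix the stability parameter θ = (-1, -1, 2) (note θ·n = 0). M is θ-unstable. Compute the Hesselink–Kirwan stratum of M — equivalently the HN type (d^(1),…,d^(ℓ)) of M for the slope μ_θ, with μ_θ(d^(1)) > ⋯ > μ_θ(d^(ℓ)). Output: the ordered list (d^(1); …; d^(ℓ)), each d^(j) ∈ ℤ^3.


Via rank(M_{q-1}∘⋯∘M_p): M ≅ I[1,3].
μ_θ-semistable layers: μ^(1)=2; μ^(2)=-1

((0, 0, 1); (1, 1, 0))


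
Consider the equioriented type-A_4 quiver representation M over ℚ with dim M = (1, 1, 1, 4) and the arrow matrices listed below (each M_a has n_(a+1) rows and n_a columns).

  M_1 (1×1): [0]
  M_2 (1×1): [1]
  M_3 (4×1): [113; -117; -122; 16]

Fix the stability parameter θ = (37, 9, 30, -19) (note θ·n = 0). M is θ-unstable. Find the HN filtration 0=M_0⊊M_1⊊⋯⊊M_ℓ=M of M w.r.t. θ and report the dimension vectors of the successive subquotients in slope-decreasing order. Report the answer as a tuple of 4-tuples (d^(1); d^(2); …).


Barcode: M ≅ I[1,1], I[2,4], I[4,4]^3. HN layers by μ_θ (3 steps, strictly decreasing):
  μ^(1)=37; μ^(2)=20/3; μ^(3)=-19

((1, 0, 0, 0); (0, 1, 1, 1); (0, 0, 0, 3))


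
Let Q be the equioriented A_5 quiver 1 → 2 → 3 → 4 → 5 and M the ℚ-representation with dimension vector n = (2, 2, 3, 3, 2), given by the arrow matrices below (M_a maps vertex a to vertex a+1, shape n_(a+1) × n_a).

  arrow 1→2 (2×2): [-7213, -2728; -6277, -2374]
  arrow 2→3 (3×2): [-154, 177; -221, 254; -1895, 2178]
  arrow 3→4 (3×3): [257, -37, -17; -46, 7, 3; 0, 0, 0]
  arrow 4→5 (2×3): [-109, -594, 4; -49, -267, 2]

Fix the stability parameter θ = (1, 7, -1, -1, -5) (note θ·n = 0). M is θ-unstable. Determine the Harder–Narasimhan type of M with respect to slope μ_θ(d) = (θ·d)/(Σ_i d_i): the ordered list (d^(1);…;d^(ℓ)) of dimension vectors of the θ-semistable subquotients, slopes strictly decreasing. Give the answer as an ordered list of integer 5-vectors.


Barcode: M ≅ I[1,3], I[1,5], I[3,5], I[4,4]. HN layers by μ_θ (5 steps, strictly decreasing):
  μ^(1)=3; μ^(2)=1; μ^(3)=1/5; μ^(4)=-1; μ^(5)=-7/3

((0, 1, 1, 0, 0); (1, 0, 0, 0, 0); (1, 1, 1, 1, 1); (0, 0, 0, 1, 0); (0, 0, 1, 1, 1))
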